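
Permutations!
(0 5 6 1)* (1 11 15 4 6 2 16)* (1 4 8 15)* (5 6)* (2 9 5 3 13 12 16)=(0 6 11 1)(3 13 12 16 4)(5 9)(8 15)=[6, 0, 2, 13, 3, 9, 11, 7, 15, 5, 10, 1, 16, 12, 14, 8, 4]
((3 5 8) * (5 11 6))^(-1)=(3 8 5 6 11)=[0, 1, 2, 8, 4, 6, 11, 7, 5, 9, 10, 3]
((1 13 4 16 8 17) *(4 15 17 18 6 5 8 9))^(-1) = (1 17 15 13)(4 9 16)(5 6 18 8) = [0, 17, 2, 3, 9, 6, 18, 7, 5, 16, 10, 11, 12, 1, 14, 13, 4, 15, 8]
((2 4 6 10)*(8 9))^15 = (2 10 6 4)(8 9) = [0, 1, 10, 3, 2, 5, 4, 7, 9, 8, 6]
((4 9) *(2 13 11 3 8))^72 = (2 11 8 13 3) = [0, 1, 11, 2, 4, 5, 6, 7, 13, 9, 10, 8, 12, 3]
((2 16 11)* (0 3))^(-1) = (0 3)(2 11 16) = [3, 1, 11, 0, 4, 5, 6, 7, 8, 9, 10, 16, 12, 13, 14, 15, 2]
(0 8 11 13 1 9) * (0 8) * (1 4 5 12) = [0, 9, 2, 3, 5, 12, 6, 7, 11, 8, 10, 13, 1, 4] = (1 9 8 11 13 4 5 12)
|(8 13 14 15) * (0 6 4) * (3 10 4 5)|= |(0 6 5 3 10 4)(8 13 14 15)|= 12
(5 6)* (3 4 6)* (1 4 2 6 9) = (1 4 9)(2 6 5 3) = [0, 4, 6, 2, 9, 3, 5, 7, 8, 1]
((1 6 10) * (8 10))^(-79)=(1 6 8 10)=[0, 6, 2, 3, 4, 5, 8, 7, 10, 9, 1]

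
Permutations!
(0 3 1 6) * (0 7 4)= (0 3 1 6 7 4)= [3, 6, 2, 1, 0, 5, 7, 4]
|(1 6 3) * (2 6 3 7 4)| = 4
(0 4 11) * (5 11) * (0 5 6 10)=(0 4 6 10)(5 11)=[4, 1, 2, 3, 6, 11, 10, 7, 8, 9, 0, 5]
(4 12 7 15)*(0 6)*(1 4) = [6, 4, 2, 3, 12, 5, 0, 15, 8, 9, 10, 11, 7, 13, 14, 1] = (0 6)(1 4 12 7 15)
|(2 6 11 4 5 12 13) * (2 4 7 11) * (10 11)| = |(2 6)(4 5 12 13)(7 10 11)| = 12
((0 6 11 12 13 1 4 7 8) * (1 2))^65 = (0 2)(1 6)(4 11)(7 12)(8 13) = [2, 6, 0, 3, 11, 5, 1, 12, 13, 9, 10, 4, 7, 8]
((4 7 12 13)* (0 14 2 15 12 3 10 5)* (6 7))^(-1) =(0 5 10 3 7 6 4 13 12 15 2 14) =[5, 1, 14, 7, 13, 10, 4, 6, 8, 9, 3, 11, 15, 12, 0, 2]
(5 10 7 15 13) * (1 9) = [0, 9, 2, 3, 4, 10, 6, 15, 8, 1, 7, 11, 12, 5, 14, 13] = (1 9)(5 10 7 15 13)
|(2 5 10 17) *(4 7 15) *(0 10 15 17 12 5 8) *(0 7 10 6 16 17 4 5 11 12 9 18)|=|(0 6 16 17 2 8 7 4 10 9 18)(5 15)(11 12)|=22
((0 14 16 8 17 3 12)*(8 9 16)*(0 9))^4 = (0 3)(8 9)(12 14)(16 17) = [3, 1, 2, 0, 4, 5, 6, 7, 9, 8, 10, 11, 14, 13, 12, 15, 17, 16]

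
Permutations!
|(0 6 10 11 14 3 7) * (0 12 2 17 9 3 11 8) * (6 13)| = 30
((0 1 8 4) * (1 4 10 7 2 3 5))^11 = (0 4)(1 2 8 3 10 5 7) = [4, 2, 8, 10, 0, 7, 6, 1, 3, 9, 5]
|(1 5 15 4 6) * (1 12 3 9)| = |(1 5 15 4 6 12 3 9)| = 8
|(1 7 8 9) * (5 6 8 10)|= 7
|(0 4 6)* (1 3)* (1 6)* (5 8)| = 10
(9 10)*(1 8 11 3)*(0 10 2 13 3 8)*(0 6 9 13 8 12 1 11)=[10, 6, 8, 11, 4, 5, 9, 7, 0, 2, 13, 12, 1, 3]=(0 10 13 3 11 12 1 6 9 2 8)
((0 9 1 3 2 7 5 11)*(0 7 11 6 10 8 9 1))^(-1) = [9, 0, 3, 1, 4, 7, 5, 11, 10, 8, 6, 2] = (0 9 8 10 6 5 7 11 2 3 1)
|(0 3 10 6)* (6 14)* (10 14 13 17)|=|(0 3 14 6)(10 13 17)|=12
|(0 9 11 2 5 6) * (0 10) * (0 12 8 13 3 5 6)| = 11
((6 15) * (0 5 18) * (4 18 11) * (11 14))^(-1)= (0 18 4 11 14 5)(6 15)= [18, 1, 2, 3, 11, 0, 15, 7, 8, 9, 10, 14, 12, 13, 5, 6, 16, 17, 4]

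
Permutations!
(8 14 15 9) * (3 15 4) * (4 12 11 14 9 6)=[0, 1, 2, 15, 3, 5, 4, 7, 9, 8, 10, 14, 11, 13, 12, 6]=(3 15 6 4)(8 9)(11 14 12)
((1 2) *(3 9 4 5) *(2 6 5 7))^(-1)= [0, 2, 7, 5, 9, 6, 1, 4, 8, 3]= (1 2 7 4 9 3 5 6)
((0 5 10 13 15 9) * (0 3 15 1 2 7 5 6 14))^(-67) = (0 14 6)(1 13 10 5 7 2)(3 9 15) = [14, 13, 1, 9, 4, 7, 0, 2, 8, 15, 5, 11, 12, 10, 6, 3]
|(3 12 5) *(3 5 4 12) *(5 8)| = 2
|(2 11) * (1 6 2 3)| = |(1 6 2 11 3)| = 5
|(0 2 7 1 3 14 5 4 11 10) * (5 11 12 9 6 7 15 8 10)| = |(0 2 15 8 10)(1 3 14 11 5 4 12 9 6 7)| = 10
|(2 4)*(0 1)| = 2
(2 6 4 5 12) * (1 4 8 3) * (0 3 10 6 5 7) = (0 3 1 4 7)(2 5 12)(6 8 10) = [3, 4, 5, 1, 7, 12, 8, 0, 10, 9, 6, 11, 2]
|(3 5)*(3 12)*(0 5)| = |(0 5 12 3)| = 4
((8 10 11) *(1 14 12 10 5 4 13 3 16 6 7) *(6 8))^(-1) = [0, 7, 2, 13, 5, 8, 11, 6, 16, 9, 12, 10, 14, 4, 1, 15, 3] = (1 7 6 11 10 12 14)(3 13 4 5 8 16)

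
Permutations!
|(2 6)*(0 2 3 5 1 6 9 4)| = 4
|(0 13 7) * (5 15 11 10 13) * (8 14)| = |(0 5 15 11 10 13 7)(8 14)| = 14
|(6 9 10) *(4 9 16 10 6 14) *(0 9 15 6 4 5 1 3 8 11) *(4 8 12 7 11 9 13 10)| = |(0 13 10 14 5 1 3 12 7 11)(4 15 6 16)(8 9)| = 20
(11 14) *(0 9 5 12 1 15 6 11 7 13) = (0 9 5 12 1 15 6 11 14 7 13) = [9, 15, 2, 3, 4, 12, 11, 13, 8, 5, 10, 14, 1, 0, 7, 6]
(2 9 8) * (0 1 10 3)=(0 1 10 3)(2 9 8)=[1, 10, 9, 0, 4, 5, 6, 7, 2, 8, 3]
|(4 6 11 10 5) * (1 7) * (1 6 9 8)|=|(1 7 6 11 10 5 4 9 8)|=9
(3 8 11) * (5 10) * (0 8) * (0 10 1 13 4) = (0 8 11 3 10 5 1 13 4) = [8, 13, 2, 10, 0, 1, 6, 7, 11, 9, 5, 3, 12, 4]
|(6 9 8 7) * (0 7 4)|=6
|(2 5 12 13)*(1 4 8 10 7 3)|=|(1 4 8 10 7 3)(2 5 12 13)|=12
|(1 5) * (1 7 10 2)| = 5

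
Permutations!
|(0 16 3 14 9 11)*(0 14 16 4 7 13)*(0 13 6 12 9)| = |(0 4 7 6 12 9 11 14)(3 16)| = 8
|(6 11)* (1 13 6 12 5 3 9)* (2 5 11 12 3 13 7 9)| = |(1 7 9)(2 5 13 6 12 11 3)| = 21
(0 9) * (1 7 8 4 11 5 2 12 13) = (0 9)(1 7 8 4 11 5 2 12 13) = [9, 7, 12, 3, 11, 2, 6, 8, 4, 0, 10, 5, 13, 1]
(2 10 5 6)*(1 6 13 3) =(1 6 2 10 5 13 3) =[0, 6, 10, 1, 4, 13, 2, 7, 8, 9, 5, 11, 12, 3]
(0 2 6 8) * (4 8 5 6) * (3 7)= (0 2 4 8)(3 7)(5 6)= [2, 1, 4, 7, 8, 6, 5, 3, 0]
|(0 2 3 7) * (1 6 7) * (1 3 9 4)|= 7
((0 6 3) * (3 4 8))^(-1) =(0 3 8 4 6) =[3, 1, 2, 8, 6, 5, 0, 7, 4]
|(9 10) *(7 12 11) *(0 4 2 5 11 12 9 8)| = 9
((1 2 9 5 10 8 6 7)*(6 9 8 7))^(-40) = (1 8 5 7 2 9 10) = [0, 8, 9, 3, 4, 7, 6, 2, 5, 10, 1]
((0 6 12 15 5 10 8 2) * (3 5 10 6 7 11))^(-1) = (0 2 8 10 15 12 6 5 3 11 7) = [2, 1, 8, 11, 4, 3, 5, 0, 10, 9, 15, 7, 6, 13, 14, 12]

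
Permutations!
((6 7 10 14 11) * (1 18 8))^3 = (18)(6 14 7 11 10) = [0, 1, 2, 3, 4, 5, 14, 11, 8, 9, 6, 10, 12, 13, 7, 15, 16, 17, 18]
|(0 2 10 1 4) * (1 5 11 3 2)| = 15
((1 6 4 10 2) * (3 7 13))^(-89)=(1 6 4 10 2)(3 7 13)=[0, 6, 1, 7, 10, 5, 4, 13, 8, 9, 2, 11, 12, 3]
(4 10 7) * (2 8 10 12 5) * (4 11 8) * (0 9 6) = (0 9 6)(2 4 12 5)(7 11 8 10) = [9, 1, 4, 3, 12, 2, 0, 11, 10, 6, 7, 8, 5]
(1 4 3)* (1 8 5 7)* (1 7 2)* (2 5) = (1 4 3 8 2) = [0, 4, 1, 8, 3, 5, 6, 7, 2]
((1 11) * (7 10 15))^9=(15)(1 11)=[0, 11, 2, 3, 4, 5, 6, 7, 8, 9, 10, 1, 12, 13, 14, 15]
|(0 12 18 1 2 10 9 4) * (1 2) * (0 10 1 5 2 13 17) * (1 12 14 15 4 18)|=36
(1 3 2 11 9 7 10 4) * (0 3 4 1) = [3, 4, 11, 2, 0, 5, 6, 10, 8, 7, 1, 9] = (0 3 2 11 9 7 10 1 4)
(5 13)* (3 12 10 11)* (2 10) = (2 10 11 3 12)(5 13) = [0, 1, 10, 12, 4, 13, 6, 7, 8, 9, 11, 3, 2, 5]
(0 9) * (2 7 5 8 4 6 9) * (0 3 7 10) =(0 2 10)(3 7 5 8 4 6 9) =[2, 1, 10, 7, 6, 8, 9, 5, 4, 3, 0]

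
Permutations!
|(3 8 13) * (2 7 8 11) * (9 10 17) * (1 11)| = |(1 11 2 7 8 13 3)(9 10 17)| = 21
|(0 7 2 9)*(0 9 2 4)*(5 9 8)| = |(0 7 4)(5 9 8)| = 3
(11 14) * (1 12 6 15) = (1 12 6 15)(11 14) = [0, 12, 2, 3, 4, 5, 15, 7, 8, 9, 10, 14, 6, 13, 11, 1]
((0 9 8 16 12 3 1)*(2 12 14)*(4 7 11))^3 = (0 16 12)(1 8 2)(3 9 14) = [16, 8, 1, 9, 4, 5, 6, 7, 2, 14, 10, 11, 0, 13, 3, 15, 12]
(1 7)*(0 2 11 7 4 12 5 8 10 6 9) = (0 2 11 7 1 4 12 5 8 10 6 9) = [2, 4, 11, 3, 12, 8, 9, 1, 10, 0, 6, 7, 5]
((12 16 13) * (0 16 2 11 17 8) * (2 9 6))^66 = (0 2 13 17 9)(6 16 11 12 8) = [2, 1, 13, 3, 4, 5, 16, 7, 6, 0, 10, 12, 8, 17, 14, 15, 11, 9]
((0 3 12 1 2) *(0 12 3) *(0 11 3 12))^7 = (0 11 3 12 1 2) = [11, 2, 0, 12, 4, 5, 6, 7, 8, 9, 10, 3, 1]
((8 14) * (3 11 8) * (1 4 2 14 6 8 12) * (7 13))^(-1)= (1 12 11 3 14 2 4)(6 8)(7 13)= [0, 12, 4, 14, 1, 5, 8, 13, 6, 9, 10, 3, 11, 7, 2]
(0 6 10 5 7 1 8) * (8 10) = (0 6 8)(1 10 5 7) = [6, 10, 2, 3, 4, 7, 8, 1, 0, 9, 5]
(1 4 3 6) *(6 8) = (1 4 3 8 6) = [0, 4, 2, 8, 3, 5, 1, 7, 6]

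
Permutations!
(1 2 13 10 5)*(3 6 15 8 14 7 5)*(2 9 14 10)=(1 9 14 7 5)(2 13)(3 6 15 8 10)=[0, 9, 13, 6, 4, 1, 15, 5, 10, 14, 3, 11, 12, 2, 7, 8]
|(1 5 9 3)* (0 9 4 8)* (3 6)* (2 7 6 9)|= 9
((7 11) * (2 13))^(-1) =[0, 1, 13, 3, 4, 5, 6, 11, 8, 9, 10, 7, 12, 2] =(2 13)(7 11)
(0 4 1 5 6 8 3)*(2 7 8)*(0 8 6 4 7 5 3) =(0 7 6 2 5 4 1 3 8) =[7, 3, 5, 8, 1, 4, 2, 6, 0]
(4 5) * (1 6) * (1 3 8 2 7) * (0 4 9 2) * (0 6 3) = (0 4 5 9 2 7 1 3 8 6) = [4, 3, 7, 8, 5, 9, 0, 1, 6, 2]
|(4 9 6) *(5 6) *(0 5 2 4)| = 3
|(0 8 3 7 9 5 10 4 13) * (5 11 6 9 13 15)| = |(0 8 3 7 13)(4 15 5 10)(6 9 11)| = 60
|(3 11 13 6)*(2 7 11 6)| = |(2 7 11 13)(3 6)| = 4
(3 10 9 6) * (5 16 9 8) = (3 10 8 5 16 9 6) = [0, 1, 2, 10, 4, 16, 3, 7, 5, 6, 8, 11, 12, 13, 14, 15, 9]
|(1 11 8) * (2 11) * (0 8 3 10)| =7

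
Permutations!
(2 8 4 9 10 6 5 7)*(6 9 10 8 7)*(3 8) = [0, 1, 7, 8, 10, 6, 5, 2, 4, 3, 9] = (2 7)(3 8 4 10 9)(5 6)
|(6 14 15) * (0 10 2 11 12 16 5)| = 21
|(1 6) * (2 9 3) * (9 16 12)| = 10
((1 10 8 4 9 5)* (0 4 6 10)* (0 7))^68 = (0 9 1)(4 5 7)(6 8 10) = [9, 0, 2, 3, 5, 7, 8, 4, 10, 1, 6]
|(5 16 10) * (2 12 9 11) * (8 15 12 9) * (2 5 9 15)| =|(2 15 12 8)(5 16 10 9 11)| =20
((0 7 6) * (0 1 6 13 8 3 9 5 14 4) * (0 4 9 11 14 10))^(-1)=[10, 6, 2, 8, 4, 9, 1, 0, 13, 14, 5, 3, 12, 7, 11]=(0 10 5 9 14 11 3 8 13 7)(1 6)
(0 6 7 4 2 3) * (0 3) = (0 6 7 4 2) = [6, 1, 0, 3, 2, 5, 7, 4]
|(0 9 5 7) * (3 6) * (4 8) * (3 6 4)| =12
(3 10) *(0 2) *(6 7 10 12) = (0 2)(3 12 6 7 10) = [2, 1, 0, 12, 4, 5, 7, 10, 8, 9, 3, 11, 6]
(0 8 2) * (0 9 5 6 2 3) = [8, 1, 9, 0, 4, 6, 2, 7, 3, 5] = (0 8 3)(2 9 5 6)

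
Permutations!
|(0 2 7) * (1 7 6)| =|(0 2 6 1 7)| =5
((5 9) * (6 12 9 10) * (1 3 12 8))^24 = (12) = [0, 1, 2, 3, 4, 5, 6, 7, 8, 9, 10, 11, 12]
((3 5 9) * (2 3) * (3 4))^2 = (2 3 9 4 5) = [0, 1, 3, 9, 5, 2, 6, 7, 8, 4]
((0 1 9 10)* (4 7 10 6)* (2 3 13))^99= [1, 9, 2, 3, 7, 5, 4, 10, 8, 6, 0, 11, 12, 13]= (13)(0 1 9 6 4 7 10)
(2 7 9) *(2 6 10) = (2 7 9 6 10) = [0, 1, 7, 3, 4, 5, 10, 9, 8, 6, 2]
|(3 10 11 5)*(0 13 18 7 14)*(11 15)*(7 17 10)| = |(0 13 18 17 10 15 11 5 3 7 14)| = 11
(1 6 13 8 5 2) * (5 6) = (1 5 2)(6 13 8) = [0, 5, 1, 3, 4, 2, 13, 7, 6, 9, 10, 11, 12, 8]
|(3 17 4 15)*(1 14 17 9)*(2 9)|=|(1 14 17 4 15 3 2 9)|=8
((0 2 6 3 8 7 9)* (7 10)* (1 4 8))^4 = (0 1 7 6 8)(2 4 9 3 10) = [1, 7, 4, 10, 9, 5, 8, 6, 0, 3, 2]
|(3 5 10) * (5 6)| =|(3 6 5 10)| =4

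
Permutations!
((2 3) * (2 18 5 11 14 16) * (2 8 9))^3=[0, 1, 5, 11, 4, 16, 6, 7, 3, 18, 10, 8, 12, 13, 9, 15, 2, 17, 14]=(2 5 16)(3 11 8)(9 18 14)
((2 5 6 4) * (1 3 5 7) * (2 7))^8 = (1 5 4)(3 6 7) = [0, 5, 2, 6, 1, 4, 7, 3]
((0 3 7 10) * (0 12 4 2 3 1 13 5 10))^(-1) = (0 7 3 2 4 12 10 5 13 1) = [7, 0, 4, 2, 12, 13, 6, 3, 8, 9, 5, 11, 10, 1]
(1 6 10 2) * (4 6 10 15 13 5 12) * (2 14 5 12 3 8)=(1 10 14 5 3 8 2)(4 6 15 13 12)=[0, 10, 1, 8, 6, 3, 15, 7, 2, 9, 14, 11, 4, 12, 5, 13]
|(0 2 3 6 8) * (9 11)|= 10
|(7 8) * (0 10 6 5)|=4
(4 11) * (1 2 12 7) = [0, 2, 12, 3, 11, 5, 6, 1, 8, 9, 10, 4, 7] = (1 2 12 7)(4 11)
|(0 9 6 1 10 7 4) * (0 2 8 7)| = |(0 9 6 1 10)(2 8 7 4)| = 20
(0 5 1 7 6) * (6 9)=(0 5 1 7 9 6)=[5, 7, 2, 3, 4, 1, 0, 9, 8, 6]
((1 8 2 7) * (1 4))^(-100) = (8) = [0, 1, 2, 3, 4, 5, 6, 7, 8]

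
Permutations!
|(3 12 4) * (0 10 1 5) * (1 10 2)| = |(0 2 1 5)(3 12 4)| = 12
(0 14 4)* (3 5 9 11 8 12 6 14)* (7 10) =(0 3 5 9 11 8 12 6 14 4)(7 10) =[3, 1, 2, 5, 0, 9, 14, 10, 12, 11, 7, 8, 6, 13, 4]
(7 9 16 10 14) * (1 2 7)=[0, 2, 7, 3, 4, 5, 6, 9, 8, 16, 14, 11, 12, 13, 1, 15, 10]=(1 2 7 9 16 10 14)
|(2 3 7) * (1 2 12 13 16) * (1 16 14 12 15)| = |(16)(1 2 3 7 15)(12 13 14)| = 15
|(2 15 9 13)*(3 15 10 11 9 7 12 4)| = |(2 10 11 9 13)(3 15 7 12 4)| = 5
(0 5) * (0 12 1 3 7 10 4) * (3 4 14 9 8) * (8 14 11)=(0 5 12 1 4)(3 7 10 11 8)(9 14)=[5, 4, 2, 7, 0, 12, 6, 10, 3, 14, 11, 8, 1, 13, 9]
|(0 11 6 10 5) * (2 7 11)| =7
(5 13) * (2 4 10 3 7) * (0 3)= (0 3 7 2 4 10)(5 13)= [3, 1, 4, 7, 10, 13, 6, 2, 8, 9, 0, 11, 12, 5]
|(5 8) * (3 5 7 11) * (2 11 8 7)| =|(2 11 3 5 7 8)| =6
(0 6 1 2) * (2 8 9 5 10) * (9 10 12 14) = (0 6 1 8 10 2)(5 12 14 9) = [6, 8, 0, 3, 4, 12, 1, 7, 10, 5, 2, 11, 14, 13, 9]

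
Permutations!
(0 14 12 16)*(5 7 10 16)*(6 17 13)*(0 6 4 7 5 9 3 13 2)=(0 14 12 9 3 13 4 7 10 16 6 17 2)=[14, 1, 0, 13, 7, 5, 17, 10, 8, 3, 16, 11, 9, 4, 12, 15, 6, 2]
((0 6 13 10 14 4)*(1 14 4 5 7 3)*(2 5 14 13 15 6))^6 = (15)(0 13 7)(1 5 4)(2 10 3) = [13, 5, 10, 2, 1, 4, 6, 0, 8, 9, 3, 11, 12, 7, 14, 15]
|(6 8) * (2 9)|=|(2 9)(6 8)|=2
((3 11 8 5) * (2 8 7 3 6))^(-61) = [0, 1, 6, 7, 4, 8, 5, 11, 2, 9, 10, 3] = (2 6 5 8)(3 7 11)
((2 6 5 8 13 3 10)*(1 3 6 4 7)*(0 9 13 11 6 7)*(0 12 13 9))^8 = [0, 1, 2, 3, 4, 5, 6, 7, 8, 9, 10, 11, 12, 13] = (13)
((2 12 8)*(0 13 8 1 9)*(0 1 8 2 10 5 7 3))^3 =(0 12 5)(1 9)(2 10 3)(7 13 8) =[12, 9, 10, 2, 4, 0, 6, 13, 7, 1, 3, 11, 5, 8]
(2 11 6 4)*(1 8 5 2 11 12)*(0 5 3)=(0 5 2 12 1 8 3)(4 11 6)=[5, 8, 12, 0, 11, 2, 4, 7, 3, 9, 10, 6, 1]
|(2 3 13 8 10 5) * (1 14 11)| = 6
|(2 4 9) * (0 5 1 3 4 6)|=|(0 5 1 3 4 9 2 6)|=8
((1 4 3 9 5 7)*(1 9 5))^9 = (1 5)(3 9)(4 7) = [0, 5, 2, 9, 7, 1, 6, 4, 8, 3]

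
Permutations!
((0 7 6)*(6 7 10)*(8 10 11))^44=(0 6 10 8 11)=[6, 1, 2, 3, 4, 5, 10, 7, 11, 9, 8, 0]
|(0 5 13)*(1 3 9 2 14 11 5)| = |(0 1 3 9 2 14 11 5 13)| = 9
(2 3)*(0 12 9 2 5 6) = (0 12 9 2 3 5 6) = [12, 1, 3, 5, 4, 6, 0, 7, 8, 2, 10, 11, 9]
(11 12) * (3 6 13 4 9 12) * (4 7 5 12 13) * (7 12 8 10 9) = (3 6 4 7 5 8 10 9 13 12 11) = [0, 1, 2, 6, 7, 8, 4, 5, 10, 13, 9, 3, 11, 12]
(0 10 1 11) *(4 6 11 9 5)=[10, 9, 2, 3, 6, 4, 11, 7, 8, 5, 1, 0]=(0 10 1 9 5 4 6 11)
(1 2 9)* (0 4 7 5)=(0 4 7 5)(1 2 9)=[4, 2, 9, 3, 7, 0, 6, 5, 8, 1]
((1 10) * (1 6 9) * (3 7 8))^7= (1 9 6 10)(3 7 8)= [0, 9, 2, 7, 4, 5, 10, 8, 3, 6, 1]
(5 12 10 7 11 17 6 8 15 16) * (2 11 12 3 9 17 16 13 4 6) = [0, 1, 11, 9, 6, 3, 8, 12, 15, 17, 7, 16, 10, 4, 14, 13, 5, 2] = (2 11 16 5 3 9 17)(4 6 8 15 13)(7 12 10)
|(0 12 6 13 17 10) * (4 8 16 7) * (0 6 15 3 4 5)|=|(0 12 15 3 4 8 16 7 5)(6 13 17 10)|=36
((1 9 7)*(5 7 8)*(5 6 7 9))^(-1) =(1 7 6 8 9 5) =[0, 7, 2, 3, 4, 1, 8, 6, 9, 5]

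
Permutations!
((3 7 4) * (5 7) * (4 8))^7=[0, 1, 2, 7, 5, 8, 6, 4, 3]=(3 7 4 5 8)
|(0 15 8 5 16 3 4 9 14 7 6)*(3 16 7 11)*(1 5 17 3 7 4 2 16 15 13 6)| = |(0 13 6)(1 5 4 9 14 11 7)(2 16 15 8 17 3)| = 42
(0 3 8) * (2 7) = [3, 1, 7, 8, 4, 5, 6, 2, 0] = (0 3 8)(2 7)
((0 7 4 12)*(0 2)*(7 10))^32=(0 7 12)(2 10 4)=[7, 1, 10, 3, 2, 5, 6, 12, 8, 9, 4, 11, 0]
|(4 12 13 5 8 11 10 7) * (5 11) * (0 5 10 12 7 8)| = 6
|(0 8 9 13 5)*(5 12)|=6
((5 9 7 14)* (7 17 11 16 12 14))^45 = (5 11 14 17 12 9 16) = [0, 1, 2, 3, 4, 11, 6, 7, 8, 16, 10, 14, 9, 13, 17, 15, 5, 12]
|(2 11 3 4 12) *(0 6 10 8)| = 20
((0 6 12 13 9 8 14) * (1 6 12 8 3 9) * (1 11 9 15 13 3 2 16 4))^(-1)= [14, 4, 9, 12, 16, 5, 1, 7, 6, 11, 10, 13, 0, 15, 8, 3, 2]= (0 14 8 6 1 4 16 2 9 11 13 15 3 12)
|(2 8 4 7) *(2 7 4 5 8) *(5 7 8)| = |(7 8)| = 2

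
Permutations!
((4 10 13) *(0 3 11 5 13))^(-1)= (0 10 4 13 5 11 3)= [10, 1, 2, 0, 13, 11, 6, 7, 8, 9, 4, 3, 12, 5]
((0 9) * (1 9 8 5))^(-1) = (0 9 1 5 8) = [9, 5, 2, 3, 4, 8, 6, 7, 0, 1]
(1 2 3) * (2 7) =(1 7 2 3) =[0, 7, 3, 1, 4, 5, 6, 2]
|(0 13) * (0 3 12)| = |(0 13 3 12)| = 4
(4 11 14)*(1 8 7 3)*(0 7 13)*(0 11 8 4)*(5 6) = (0 7 3 1 4 8 13 11 14)(5 6) = [7, 4, 2, 1, 8, 6, 5, 3, 13, 9, 10, 14, 12, 11, 0]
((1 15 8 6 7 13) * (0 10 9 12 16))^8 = [12, 8, 2, 3, 4, 5, 13, 1, 7, 0, 16, 11, 10, 15, 14, 6, 9] = (0 12 10 16 9)(1 8 7)(6 13 15)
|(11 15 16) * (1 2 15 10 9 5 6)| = 9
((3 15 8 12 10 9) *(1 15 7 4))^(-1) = (1 4 7 3 9 10 12 8 15) = [0, 4, 2, 9, 7, 5, 6, 3, 15, 10, 12, 11, 8, 13, 14, 1]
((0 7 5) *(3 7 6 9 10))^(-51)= (0 7 10 6 5 3 9)= [7, 1, 2, 9, 4, 3, 5, 10, 8, 0, 6]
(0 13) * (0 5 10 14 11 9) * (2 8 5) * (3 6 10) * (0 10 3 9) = (0 13 2 8 5 9 10 14 11)(3 6) = [13, 1, 8, 6, 4, 9, 3, 7, 5, 10, 14, 0, 12, 2, 11]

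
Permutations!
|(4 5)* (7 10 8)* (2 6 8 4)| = |(2 6 8 7 10 4 5)| = 7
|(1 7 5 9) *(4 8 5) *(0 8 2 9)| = 15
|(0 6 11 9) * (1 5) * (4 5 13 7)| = |(0 6 11 9)(1 13 7 4 5)| = 20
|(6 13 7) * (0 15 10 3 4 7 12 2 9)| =|(0 15 10 3 4 7 6 13 12 2 9)| =11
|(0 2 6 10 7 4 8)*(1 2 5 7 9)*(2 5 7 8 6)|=9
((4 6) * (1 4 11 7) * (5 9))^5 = (11)(5 9) = [0, 1, 2, 3, 4, 9, 6, 7, 8, 5, 10, 11]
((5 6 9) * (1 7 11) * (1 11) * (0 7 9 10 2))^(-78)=(11)(0 1 5 10)(2 7 9 6)=[1, 5, 7, 3, 4, 10, 2, 9, 8, 6, 0, 11]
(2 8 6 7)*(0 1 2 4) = (0 1 2 8 6 7 4) = [1, 2, 8, 3, 0, 5, 7, 4, 6]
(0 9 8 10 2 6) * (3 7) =(0 9 8 10 2 6)(3 7) =[9, 1, 6, 7, 4, 5, 0, 3, 10, 8, 2]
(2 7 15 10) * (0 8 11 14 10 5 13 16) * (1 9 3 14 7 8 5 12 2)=[5, 9, 8, 14, 4, 13, 6, 15, 11, 3, 1, 7, 2, 16, 10, 12, 0]=(0 5 13 16)(1 9 3 14 10)(2 8 11 7 15 12)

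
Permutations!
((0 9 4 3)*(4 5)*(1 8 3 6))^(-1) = (0 3 8 1 6 4 5 9) = [3, 6, 2, 8, 5, 9, 4, 7, 1, 0]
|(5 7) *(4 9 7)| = 4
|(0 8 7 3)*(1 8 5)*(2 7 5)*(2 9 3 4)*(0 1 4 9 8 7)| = |(0 8 5 4 2)(1 7 9 3)| = 20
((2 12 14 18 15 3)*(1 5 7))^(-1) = (1 7 5)(2 3 15 18 14 12) = [0, 7, 3, 15, 4, 1, 6, 5, 8, 9, 10, 11, 2, 13, 12, 18, 16, 17, 14]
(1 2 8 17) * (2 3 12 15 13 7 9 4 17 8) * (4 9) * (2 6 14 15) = (1 3 12 2 6 14 15 13 7 4 17) = [0, 3, 6, 12, 17, 5, 14, 4, 8, 9, 10, 11, 2, 7, 15, 13, 16, 1]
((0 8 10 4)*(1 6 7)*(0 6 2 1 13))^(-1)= (0 13 7 6 4 10 8)(1 2)= [13, 2, 1, 3, 10, 5, 4, 6, 0, 9, 8, 11, 12, 7]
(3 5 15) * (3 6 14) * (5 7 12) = (3 7 12 5 15 6 14) = [0, 1, 2, 7, 4, 15, 14, 12, 8, 9, 10, 11, 5, 13, 3, 6]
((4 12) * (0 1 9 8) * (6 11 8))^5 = (0 8 11 6 9 1)(4 12) = [8, 0, 2, 3, 12, 5, 9, 7, 11, 1, 10, 6, 4]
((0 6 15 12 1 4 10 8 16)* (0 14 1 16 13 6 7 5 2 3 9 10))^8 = [13, 10, 12, 16, 8, 15, 7, 6, 4, 14, 1, 11, 2, 0, 9, 5, 3] = (0 13)(1 10)(2 12)(3 16)(4 8)(5 15)(6 7)(9 14)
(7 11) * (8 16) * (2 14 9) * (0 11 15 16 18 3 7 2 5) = (0 11 2 14 9 5)(3 7 15 16 8 18) = [11, 1, 14, 7, 4, 0, 6, 15, 18, 5, 10, 2, 12, 13, 9, 16, 8, 17, 3]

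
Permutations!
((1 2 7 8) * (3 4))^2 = (1 7)(2 8) = [0, 7, 8, 3, 4, 5, 6, 1, 2]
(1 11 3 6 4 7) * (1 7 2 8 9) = (1 11 3 6 4 2 8 9) = [0, 11, 8, 6, 2, 5, 4, 7, 9, 1, 10, 3]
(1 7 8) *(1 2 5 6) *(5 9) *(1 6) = (1 7 8 2 9 5) = [0, 7, 9, 3, 4, 1, 6, 8, 2, 5]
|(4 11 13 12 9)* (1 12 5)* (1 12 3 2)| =6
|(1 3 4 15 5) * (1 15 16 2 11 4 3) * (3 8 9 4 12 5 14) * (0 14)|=|(0 14 3 8 9 4 16 2 11 12 5 15)|=12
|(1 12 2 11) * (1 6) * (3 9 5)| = |(1 12 2 11 6)(3 9 5)| = 15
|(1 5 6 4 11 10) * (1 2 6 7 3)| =|(1 5 7 3)(2 6 4 11 10)| =20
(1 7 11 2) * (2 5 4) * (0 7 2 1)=(0 7 11 5 4 1 2)=[7, 2, 0, 3, 1, 4, 6, 11, 8, 9, 10, 5]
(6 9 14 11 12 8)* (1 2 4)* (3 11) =(1 2 4)(3 11 12 8 6 9 14) =[0, 2, 4, 11, 1, 5, 9, 7, 6, 14, 10, 12, 8, 13, 3]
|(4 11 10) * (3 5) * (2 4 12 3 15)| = 8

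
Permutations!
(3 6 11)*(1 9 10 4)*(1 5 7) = [0, 9, 2, 6, 5, 7, 11, 1, 8, 10, 4, 3] = (1 9 10 4 5 7)(3 6 11)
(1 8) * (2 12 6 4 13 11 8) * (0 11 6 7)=[11, 2, 12, 3, 13, 5, 4, 0, 1, 9, 10, 8, 7, 6]=(0 11 8 1 2 12 7)(4 13 6)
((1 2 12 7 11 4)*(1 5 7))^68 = (1 12 2) = [0, 12, 1, 3, 4, 5, 6, 7, 8, 9, 10, 11, 2]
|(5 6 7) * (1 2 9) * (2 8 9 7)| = 12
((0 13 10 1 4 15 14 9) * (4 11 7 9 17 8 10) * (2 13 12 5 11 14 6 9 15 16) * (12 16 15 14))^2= (0 2 4 6)(1 5 7 17 10 12 11 14 8)(9 16 13 15)= [2, 5, 4, 3, 6, 7, 0, 17, 1, 16, 12, 14, 11, 15, 8, 9, 13, 10]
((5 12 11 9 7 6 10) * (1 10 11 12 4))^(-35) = (12)(1 10 5 4)(6 11 9 7) = [0, 10, 2, 3, 1, 4, 11, 6, 8, 7, 5, 9, 12]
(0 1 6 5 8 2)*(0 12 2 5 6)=(0 1)(2 12)(5 8)=[1, 0, 12, 3, 4, 8, 6, 7, 5, 9, 10, 11, 2]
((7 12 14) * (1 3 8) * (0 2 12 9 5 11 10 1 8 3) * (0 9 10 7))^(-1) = [14, 10, 0, 3, 4, 9, 6, 11, 8, 1, 7, 5, 2, 13, 12] = (0 14 12 2)(1 10 7 11 5 9)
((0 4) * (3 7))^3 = [4, 1, 2, 7, 0, 5, 6, 3] = (0 4)(3 7)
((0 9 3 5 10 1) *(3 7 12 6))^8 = (0 1 10 5 3 6 12 7 9) = [1, 10, 2, 6, 4, 3, 12, 9, 8, 0, 5, 11, 7]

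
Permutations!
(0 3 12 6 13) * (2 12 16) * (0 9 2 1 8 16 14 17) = [3, 8, 12, 14, 4, 5, 13, 7, 16, 2, 10, 11, 6, 9, 17, 15, 1, 0] = (0 3 14 17)(1 8 16)(2 12 6 13 9)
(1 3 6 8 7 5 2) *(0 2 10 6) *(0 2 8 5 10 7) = [8, 3, 1, 2, 4, 7, 5, 10, 0, 9, 6] = (0 8)(1 3 2)(5 7 10 6)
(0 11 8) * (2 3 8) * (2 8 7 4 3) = [11, 1, 2, 7, 3, 5, 6, 4, 0, 9, 10, 8] = (0 11 8)(3 7 4)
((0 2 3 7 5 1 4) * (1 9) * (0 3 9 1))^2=(0 9 2)(1 3 5 4 7)=[9, 3, 0, 5, 7, 4, 6, 1, 8, 2]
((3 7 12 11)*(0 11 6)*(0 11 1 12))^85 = (0 1 12 6 11 3 7) = [1, 12, 2, 7, 4, 5, 11, 0, 8, 9, 10, 3, 6]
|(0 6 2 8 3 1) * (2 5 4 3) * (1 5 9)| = 12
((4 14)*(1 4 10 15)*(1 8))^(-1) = (1 8 15 10 14 4) = [0, 8, 2, 3, 1, 5, 6, 7, 15, 9, 14, 11, 12, 13, 4, 10]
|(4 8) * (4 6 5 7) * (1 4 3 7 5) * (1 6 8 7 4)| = 3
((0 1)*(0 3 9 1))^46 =[0, 3, 2, 9, 4, 5, 6, 7, 8, 1] =(1 3 9)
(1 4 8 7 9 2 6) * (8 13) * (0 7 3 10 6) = (0 7 9 2)(1 4 13 8 3 10 6) = [7, 4, 0, 10, 13, 5, 1, 9, 3, 2, 6, 11, 12, 8]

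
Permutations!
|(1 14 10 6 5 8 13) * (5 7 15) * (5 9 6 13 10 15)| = |(1 14 15 9 6 7 5 8 10 13)| = 10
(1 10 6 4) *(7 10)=[0, 7, 2, 3, 1, 5, 4, 10, 8, 9, 6]=(1 7 10 6 4)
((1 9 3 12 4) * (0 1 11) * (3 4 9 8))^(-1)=(0 11 4 9 12 3 8 1)=[11, 0, 2, 8, 9, 5, 6, 7, 1, 12, 10, 4, 3]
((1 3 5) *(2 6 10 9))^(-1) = (1 5 3)(2 9 10 6) = [0, 5, 9, 1, 4, 3, 2, 7, 8, 10, 6]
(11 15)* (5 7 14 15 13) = (5 7 14 15 11 13) = [0, 1, 2, 3, 4, 7, 6, 14, 8, 9, 10, 13, 12, 5, 15, 11]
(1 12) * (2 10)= (1 12)(2 10)= [0, 12, 10, 3, 4, 5, 6, 7, 8, 9, 2, 11, 1]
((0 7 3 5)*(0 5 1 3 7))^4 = (7) = [0, 1, 2, 3, 4, 5, 6, 7]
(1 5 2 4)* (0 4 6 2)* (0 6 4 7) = (0 7)(1 5 6 2 4) = [7, 5, 4, 3, 1, 6, 2, 0]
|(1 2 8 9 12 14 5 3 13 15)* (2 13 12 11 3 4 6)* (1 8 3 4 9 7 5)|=|(1 13 15 8 7 5 9 11 4 6 2 3 12 14)|=14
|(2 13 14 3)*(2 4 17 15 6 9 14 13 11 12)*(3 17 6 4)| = |(2 11 12)(4 6 9 14 17 15)| = 6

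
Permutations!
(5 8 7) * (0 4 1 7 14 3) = (0 4 1 7 5 8 14 3) = [4, 7, 2, 0, 1, 8, 6, 5, 14, 9, 10, 11, 12, 13, 3]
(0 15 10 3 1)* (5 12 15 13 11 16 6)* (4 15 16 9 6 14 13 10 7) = (0 10 3 1)(4 15 7)(5 12 16 14 13 11 9 6) = [10, 0, 2, 1, 15, 12, 5, 4, 8, 6, 3, 9, 16, 11, 13, 7, 14]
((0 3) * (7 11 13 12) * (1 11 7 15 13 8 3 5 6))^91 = [0, 1, 2, 3, 4, 5, 6, 7, 8, 9, 10, 11, 15, 12, 14, 13] = (12 15 13)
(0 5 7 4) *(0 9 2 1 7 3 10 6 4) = (0 5 3 10 6 4 9 2 1 7) = [5, 7, 1, 10, 9, 3, 4, 0, 8, 2, 6]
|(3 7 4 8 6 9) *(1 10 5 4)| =|(1 10 5 4 8 6 9 3 7)| =9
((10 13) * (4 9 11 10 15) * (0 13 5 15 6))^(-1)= (0 6 13)(4 15 5 10 11 9)= [6, 1, 2, 3, 15, 10, 13, 7, 8, 4, 11, 9, 12, 0, 14, 5]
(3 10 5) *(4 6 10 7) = [0, 1, 2, 7, 6, 3, 10, 4, 8, 9, 5] = (3 7 4 6 10 5)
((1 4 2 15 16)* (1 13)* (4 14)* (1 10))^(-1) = (1 10 13 16 15 2 4 14) = [0, 10, 4, 3, 14, 5, 6, 7, 8, 9, 13, 11, 12, 16, 1, 2, 15]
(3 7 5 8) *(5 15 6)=(3 7 15 6 5 8)=[0, 1, 2, 7, 4, 8, 5, 15, 3, 9, 10, 11, 12, 13, 14, 6]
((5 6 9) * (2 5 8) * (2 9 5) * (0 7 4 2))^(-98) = [4, 1, 7, 3, 0, 5, 6, 2, 8, 9] = (9)(0 4)(2 7)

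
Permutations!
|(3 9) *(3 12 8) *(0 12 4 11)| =7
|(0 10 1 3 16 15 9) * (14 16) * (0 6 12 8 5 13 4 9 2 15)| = 42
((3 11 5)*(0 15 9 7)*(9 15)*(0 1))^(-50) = [7, 9, 2, 11, 4, 3, 6, 0, 8, 1, 10, 5, 12, 13, 14, 15] = (15)(0 7)(1 9)(3 11 5)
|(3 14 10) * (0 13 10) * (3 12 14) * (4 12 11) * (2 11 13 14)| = |(0 14)(2 11 4 12)(10 13)| = 4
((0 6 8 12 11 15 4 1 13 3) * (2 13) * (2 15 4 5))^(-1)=(0 3 13 2 5 15 1 4 11 12 8 6)=[3, 4, 5, 13, 11, 15, 0, 7, 6, 9, 10, 12, 8, 2, 14, 1]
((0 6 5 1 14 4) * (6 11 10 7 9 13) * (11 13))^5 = (0 14 5 13 4 1 6)(7 9 11 10) = [14, 6, 2, 3, 1, 13, 0, 9, 8, 11, 7, 10, 12, 4, 5]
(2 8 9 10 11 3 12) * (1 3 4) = (1 3 12 2 8 9 10 11 4) = [0, 3, 8, 12, 1, 5, 6, 7, 9, 10, 11, 4, 2]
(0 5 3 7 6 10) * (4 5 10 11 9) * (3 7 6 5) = (0 10)(3 6 11 9 4)(5 7) = [10, 1, 2, 6, 3, 7, 11, 5, 8, 4, 0, 9]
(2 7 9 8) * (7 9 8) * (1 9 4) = (1 9 7 8 2 4) = [0, 9, 4, 3, 1, 5, 6, 8, 2, 7]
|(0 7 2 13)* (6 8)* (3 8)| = 12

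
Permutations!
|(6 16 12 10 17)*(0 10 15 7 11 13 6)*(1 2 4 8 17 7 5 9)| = 16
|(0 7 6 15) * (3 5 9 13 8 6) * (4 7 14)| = 11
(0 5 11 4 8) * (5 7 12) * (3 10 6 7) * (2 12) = [3, 1, 12, 10, 8, 11, 7, 2, 0, 9, 6, 4, 5] = (0 3 10 6 7 2 12 5 11 4 8)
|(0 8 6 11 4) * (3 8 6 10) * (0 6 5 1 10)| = 6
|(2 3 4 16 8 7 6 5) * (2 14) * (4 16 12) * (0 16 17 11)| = 22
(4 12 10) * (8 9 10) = (4 12 8 9 10) = [0, 1, 2, 3, 12, 5, 6, 7, 9, 10, 4, 11, 8]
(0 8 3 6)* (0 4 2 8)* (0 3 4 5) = [3, 1, 8, 6, 2, 0, 5, 7, 4] = (0 3 6 5)(2 8 4)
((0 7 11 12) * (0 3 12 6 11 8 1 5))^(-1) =(0 5 1 8 7)(3 12)(6 11) =[5, 8, 2, 12, 4, 1, 11, 0, 7, 9, 10, 6, 3]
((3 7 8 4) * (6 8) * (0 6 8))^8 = (8) = [0, 1, 2, 3, 4, 5, 6, 7, 8]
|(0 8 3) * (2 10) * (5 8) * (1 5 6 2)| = 8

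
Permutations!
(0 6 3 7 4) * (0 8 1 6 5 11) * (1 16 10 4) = (0 5 11)(1 6 3 7)(4 8 16 10) = [5, 6, 2, 7, 8, 11, 3, 1, 16, 9, 4, 0, 12, 13, 14, 15, 10]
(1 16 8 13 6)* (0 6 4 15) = (0 6 1 16 8 13 4 15) = [6, 16, 2, 3, 15, 5, 1, 7, 13, 9, 10, 11, 12, 4, 14, 0, 8]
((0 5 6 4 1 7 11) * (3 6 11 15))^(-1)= (0 11 5)(1 4 6 3 15 7)= [11, 4, 2, 15, 6, 0, 3, 1, 8, 9, 10, 5, 12, 13, 14, 7]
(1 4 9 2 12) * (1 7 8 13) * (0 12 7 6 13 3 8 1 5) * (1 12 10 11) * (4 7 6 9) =(0 10 11 1 7 12 9 2 6 13 5)(3 8) =[10, 7, 6, 8, 4, 0, 13, 12, 3, 2, 11, 1, 9, 5]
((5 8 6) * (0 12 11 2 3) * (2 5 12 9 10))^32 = (0 10 3 9 2)(5 6 11 8 12) = [10, 1, 0, 9, 4, 6, 11, 7, 12, 2, 3, 8, 5]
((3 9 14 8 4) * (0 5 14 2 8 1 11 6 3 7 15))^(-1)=[15, 14, 9, 6, 8, 0, 11, 4, 2, 3, 10, 1, 12, 13, 5, 7]=(0 15 7 4 8 2 9 3 6 11 1 14 5)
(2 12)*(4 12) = (2 4 12) = [0, 1, 4, 3, 12, 5, 6, 7, 8, 9, 10, 11, 2]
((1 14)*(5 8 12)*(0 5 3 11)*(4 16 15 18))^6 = [0, 1, 2, 3, 15, 5, 6, 7, 8, 9, 10, 11, 12, 13, 14, 4, 18, 17, 16] = (4 15)(16 18)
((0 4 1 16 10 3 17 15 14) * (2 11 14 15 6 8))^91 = (0 6 1 2 10 14 17 4 8 16 11 3) = [6, 2, 10, 0, 8, 5, 1, 7, 16, 9, 14, 3, 12, 13, 17, 15, 11, 4]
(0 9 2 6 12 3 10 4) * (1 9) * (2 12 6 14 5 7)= (0 1 9 12 3 10 4)(2 14 5 7)= [1, 9, 14, 10, 0, 7, 6, 2, 8, 12, 4, 11, 3, 13, 5]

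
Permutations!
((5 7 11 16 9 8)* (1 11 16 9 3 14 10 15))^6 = [0, 16, 2, 9, 4, 15, 6, 1, 10, 14, 5, 3, 12, 13, 8, 7, 11] = (1 16 11 3 9 14 8 10 5 15 7)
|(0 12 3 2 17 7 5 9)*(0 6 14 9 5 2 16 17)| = 21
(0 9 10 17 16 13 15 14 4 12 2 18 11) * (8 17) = (0 9 10 8 17 16 13 15 14 4 12 2 18 11) = [9, 1, 18, 3, 12, 5, 6, 7, 17, 10, 8, 0, 2, 15, 4, 14, 13, 16, 11]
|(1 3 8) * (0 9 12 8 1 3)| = 6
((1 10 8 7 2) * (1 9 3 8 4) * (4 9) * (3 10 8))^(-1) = [0, 4, 7, 3, 2, 5, 6, 8, 1, 10, 9] = (1 4 2 7 8)(9 10)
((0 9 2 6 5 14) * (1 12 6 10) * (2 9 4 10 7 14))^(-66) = [12, 2, 4, 3, 6, 0, 14, 10, 8, 9, 5, 11, 7, 13, 1] = (0 12 7 10 5)(1 2 4 6 14)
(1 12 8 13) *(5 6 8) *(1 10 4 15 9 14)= (1 12 5 6 8 13 10 4 15 9 14)= [0, 12, 2, 3, 15, 6, 8, 7, 13, 14, 4, 11, 5, 10, 1, 9]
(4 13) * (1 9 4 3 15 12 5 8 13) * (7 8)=(1 9 4)(3 15 12 5 7 8 13)=[0, 9, 2, 15, 1, 7, 6, 8, 13, 4, 10, 11, 5, 3, 14, 12]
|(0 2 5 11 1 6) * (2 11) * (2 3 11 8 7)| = |(0 8 7 2 5 3 11 1 6)| = 9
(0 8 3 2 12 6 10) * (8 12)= [12, 1, 8, 2, 4, 5, 10, 7, 3, 9, 0, 11, 6]= (0 12 6 10)(2 8 3)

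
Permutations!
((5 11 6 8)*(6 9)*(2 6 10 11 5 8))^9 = (11)(2 6) = [0, 1, 6, 3, 4, 5, 2, 7, 8, 9, 10, 11]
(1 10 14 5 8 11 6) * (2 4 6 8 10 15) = (1 15 2 4 6)(5 10 14)(8 11) = [0, 15, 4, 3, 6, 10, 1, 7, 11, 9, 14, 8, 12, 13, 5, 2]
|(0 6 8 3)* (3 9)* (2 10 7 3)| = |(0 6 8 9 2 10 7 3)| = 8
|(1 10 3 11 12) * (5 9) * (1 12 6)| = |(12)(1 10 3 11 6)(5 9)| = 10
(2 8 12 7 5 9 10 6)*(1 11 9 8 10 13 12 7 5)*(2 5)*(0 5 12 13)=[5, 11, 10, 3, 4, 8, 12, 1, 7, 0, 6, 9, 2, 13]=(13)(0 5 8 7 1 11 9)(2 10 6 12)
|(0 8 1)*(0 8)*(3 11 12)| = 6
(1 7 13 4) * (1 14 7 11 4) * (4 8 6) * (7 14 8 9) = [0, 11, 2, 3, 8, 5, 4, 13, 6, 7, 10, 9, 12, 1, 14] = (14)(1 11 9 7 13)(4 8 6)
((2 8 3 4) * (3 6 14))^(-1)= (2 4 3 14 6 8)= [0, 1, 4, 14, 3, 5, 8, 7, 2, 9, 10, 11, 12, 13, 6]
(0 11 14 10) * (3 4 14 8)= (0 11 8 3 4 14 10)= [11, 1, 2, 4, 14, 5, 6, 7, 3, 9, 0, 8, 12, 13, 10]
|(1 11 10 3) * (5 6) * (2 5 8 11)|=8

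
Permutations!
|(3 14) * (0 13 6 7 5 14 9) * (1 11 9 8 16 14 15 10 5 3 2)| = |(0 13 6 7 3 8 16 14 2 1 11 9)(5 15 10)| = 12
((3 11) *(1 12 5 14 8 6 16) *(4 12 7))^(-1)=(1 16 6 8 14 5 12 4 7)(3 11)=[0, 16, 2, 11, 7, 12, 8, 1, 14, 9, 10, 3, 4, 13, 5, 15, 6]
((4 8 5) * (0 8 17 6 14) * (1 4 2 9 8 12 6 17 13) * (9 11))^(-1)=(17)(0 14 6 12)(1 13 4)(2 5 8 9 11)=[14, 13, 5, 3, 1, 8, 12, 7, 9, 11, 10, 2, 0, 4, 6, 15, 16, 17]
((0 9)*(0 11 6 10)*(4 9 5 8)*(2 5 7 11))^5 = [0, 1, 2, 3, 4, 5, 6, 7, 8, 9, 10, 11] = (11)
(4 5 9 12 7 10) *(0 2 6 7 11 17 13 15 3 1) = (0 2 6 7 10 4 5 9 12 11 17 13 15 3 1) = [2, 0, 6, 1, 5, 9, 7, 10, 8, 12, 4, 17, 11, 15, 14, 3, 16, 13]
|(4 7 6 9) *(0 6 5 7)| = 4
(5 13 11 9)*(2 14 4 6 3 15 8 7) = (2 14 4 6 3 15 8 7)(5 13 11 9) = [0, 1, 14, 15, 6, 13, 3, 2, 7, 5, 10, 9, 12, 11, 4, 8]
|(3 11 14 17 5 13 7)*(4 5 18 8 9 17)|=|(3 11 14 4 5 13 7)(8 9 17 18)|=28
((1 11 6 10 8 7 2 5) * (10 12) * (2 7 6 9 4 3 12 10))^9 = (1 11 9 4 3 12 2 5) = [0, 11, 5, 12, 3, 1, 6, 7, 8, 4, 10, 9, 2]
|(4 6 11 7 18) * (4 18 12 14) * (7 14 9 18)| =|(4 6 11 14)(7 12 9 18)| =4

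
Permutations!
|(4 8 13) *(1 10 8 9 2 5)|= |(1 10 8 13 4 9 2 5)|= 8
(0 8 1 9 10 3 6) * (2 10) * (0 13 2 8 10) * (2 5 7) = (0 10 3 6 13 5 7 2)(1 9 8) = [10, 9, 0, 6, 4, 7, 13, 2, 1, 8, 3, 11, 12, 5]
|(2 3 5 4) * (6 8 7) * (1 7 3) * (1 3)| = |(1 7 6 8)(2 3 5 4)| = 4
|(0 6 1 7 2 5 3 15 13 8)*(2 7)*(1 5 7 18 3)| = |(0 6 5 1 2 7 18 3 15 13 8)| = 11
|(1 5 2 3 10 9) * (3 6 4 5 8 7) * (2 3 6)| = 9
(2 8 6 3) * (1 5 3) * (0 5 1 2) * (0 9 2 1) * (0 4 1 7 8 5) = [0, 4, 5, 9, 1, 3, 7, 8, 6, 2] = (1 4)(2 5 3 9)(6 7 8)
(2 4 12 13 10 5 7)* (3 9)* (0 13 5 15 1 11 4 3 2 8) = [13, 11, 3, 9, 12, 7, 6, 8, 0, 2, 15, 4, 5, 10, 14, 1] = (0 13 10 15 1 11 4 12 5 7 8)(2 3 9)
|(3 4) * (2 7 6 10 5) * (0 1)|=|(0 1)(2 7 6 10 5)(3 4)|=10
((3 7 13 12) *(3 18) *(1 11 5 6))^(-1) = [0, 6, 2, 18, 4, 11, 5, 3, 8, 9, 10, 1, 13, 7, 14, 15, 16, 17, 12] = (1 6 5 11)(3 18 12 13 7)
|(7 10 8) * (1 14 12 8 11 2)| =8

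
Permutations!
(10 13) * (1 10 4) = (1 10 13 4) = [0, 10, 2, 3, 1, 5, 6, 7, 8, 9, 13, 11, 12, 4]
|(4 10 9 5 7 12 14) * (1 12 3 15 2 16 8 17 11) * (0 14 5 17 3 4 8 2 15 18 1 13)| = |(0 14 8 3 18 1 12 5 7 4 10 9 17 11 13)(2 16)| = 30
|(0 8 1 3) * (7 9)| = |(0 8 1 3)(7 9)| = 4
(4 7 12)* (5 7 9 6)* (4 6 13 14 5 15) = (4 9 13 14 5 7 12 6 15) = [0, 1, 2, 3, 9, 7, 15, 12, 8, 13, 10, 11, 6, 14, 5, 4]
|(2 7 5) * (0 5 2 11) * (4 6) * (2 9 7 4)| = |(0 5 11)(2 4 6)(7 9)| = 6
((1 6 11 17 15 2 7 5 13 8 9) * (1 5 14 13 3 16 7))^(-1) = (1 2 15 17 11 6)(3 5 9 8 13 14 7 16) = [0, 2, 15, 5, 4, 9, 1, 16, 13, 8, 10, 6, 12, 14, 7, 17, 3, 11]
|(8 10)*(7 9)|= |(7 9)(8 10)|= 2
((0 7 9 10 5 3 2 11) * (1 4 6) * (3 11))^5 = (0 11 5 10 9 7)(1 6 4)(2 3) = [11, 6, 3, 2, 1, 10, 4, 0, 8, 7, 9, 5]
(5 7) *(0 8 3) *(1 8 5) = (0 5 7 1 8 3) = [5, 8, 2, 0, 4, 7, 6, 1, 3]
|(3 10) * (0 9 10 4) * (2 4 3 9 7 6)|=|(0 7 6 2 4)(9 10)|=10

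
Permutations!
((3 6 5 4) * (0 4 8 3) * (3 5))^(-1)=(0 4)(3 6)(5 8)=[4, 1, 2, 6, 0, 8, 3, 7, 5]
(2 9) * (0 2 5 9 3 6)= (0 2 3 6)(5 9)= [2, 1, 3, 6, 4, 9, 0, 7, 8, 5]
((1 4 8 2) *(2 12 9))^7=[0, 4, 1, 3, 8, 5, 6, 7, 12, 2, 10, 11, 9]=(1 4 8 12 9 2)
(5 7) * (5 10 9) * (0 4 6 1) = (0 4 6 1)(5 7 10 9) = [4, 0, 2, 3, 6, 7, 1, 10, 8, 5, 9]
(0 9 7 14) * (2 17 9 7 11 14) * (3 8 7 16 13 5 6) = (0 16 13 5 6 3 8 7 2 17 9 11 14) = [16, 1, 17, 8, 4, 6, 3, 2, 7, 11, 10, 14, 12, 5, 0, 15, 13, 9]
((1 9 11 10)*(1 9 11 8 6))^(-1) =(1 6 8 9 10 11) =[0, 6, 2, 3, 4, 5, 8, 7, 9, 10, 11, 1]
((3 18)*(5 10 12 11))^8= (18)= [0, 1, 2, 3, 4, 5, 6, 7, 8, 9, 10, 11, 12, 13, 14, 15, 16, 17, 18]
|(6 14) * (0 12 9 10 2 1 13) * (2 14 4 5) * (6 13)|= 30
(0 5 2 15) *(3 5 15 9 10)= (0 15)(2 9 10 3 5)= [15, 1, 9, 5, 4, 2, 6, 7, 8, 10, 3, 11, 12, 13, 14, 0]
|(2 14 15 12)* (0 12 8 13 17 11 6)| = 10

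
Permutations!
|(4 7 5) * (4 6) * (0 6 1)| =|(0 6 4 7 5 1)| =6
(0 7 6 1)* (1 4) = (0 7 6 4 1) = [7, 0, 2, 3, 1, 5, 4, 6]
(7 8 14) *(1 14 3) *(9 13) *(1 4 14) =(3 4 14 7 8)(9 13) =[0, 1, 2, 4, 14, 5, 6, 8, 3, 13, 10, 11, 12, 9, 7]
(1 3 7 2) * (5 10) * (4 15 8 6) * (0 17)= (0 17)(1 3 7 2)(4 15 8 6)(5 10)= [17, 3, 1, 7, 15, 10, 4, 2, 6, 9, 5, 11, 12, 13, 14, 8, 16, 0]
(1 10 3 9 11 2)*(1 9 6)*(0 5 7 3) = (0 5 7 3 6 1 10)(2 9 11) = [5, 10, 9, 6, 4, 7, 1, 3, 8, 11, 0, 2]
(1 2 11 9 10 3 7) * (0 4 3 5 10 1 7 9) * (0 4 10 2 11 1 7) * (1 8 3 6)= (0 10 5 2 8 3 9 7)(1 11 4 6)= [10, 11, 8, 9, 6, 2, 1, 0, 3, 7, 5, 4]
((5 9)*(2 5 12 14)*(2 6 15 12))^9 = (6 15 12 14) = [0, 1, 2, 3, 4, 5, 15, 7, 8, 9, 10, 11, 14, 13, 6, 12]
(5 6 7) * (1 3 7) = (1 3 7 5 6) = [0, 3, 2, 7, 4, 6, 1, 5]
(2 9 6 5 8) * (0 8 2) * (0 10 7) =(0 8 10 7)(2 9 6 5) =[8, 1, 9, 3, 4, 2, 5, 0, 10, 6, 7]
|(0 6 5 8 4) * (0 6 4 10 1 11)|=8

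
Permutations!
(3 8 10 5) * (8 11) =(3 11 8 10 5) =[0, 1, 2, 11, 4, 3, 6, 7, 10, 9, 5, 8]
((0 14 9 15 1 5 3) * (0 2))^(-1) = (0 2 3 5 1 15 9 14) = [2, 15, 3, 5, 4, 1, 6, 7, 8, 14, 10, 11, 12, 13, 0, 9]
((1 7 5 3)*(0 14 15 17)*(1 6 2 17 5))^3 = (0 5 2 14 3 17 15 6)(1 7) = [5, 7, 14, 17, 4, 2, 0, 1, 8, 9, 10, 11, 12, 13, 3, 6, 16, 15]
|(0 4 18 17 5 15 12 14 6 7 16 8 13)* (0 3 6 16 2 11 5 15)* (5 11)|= 15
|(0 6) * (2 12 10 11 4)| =|(0 6)(2 12 10 11 4)| =10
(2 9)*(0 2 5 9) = (0 2)(5 9) = [2, 1, 0, 3, 4, 9, 6, 7, 8, 5]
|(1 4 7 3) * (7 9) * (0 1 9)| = |(0 1 4)(3 9 7)| = 3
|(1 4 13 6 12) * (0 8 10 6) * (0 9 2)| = |(0 8 10 6 12 1 4 13 9 2)| = 10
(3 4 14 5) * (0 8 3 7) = [8, 1, 2, 4, 14, 7, 6, 0, 3, 9, 10, 11, 12, 13, 5] = (0 8 3 4 14 5 7)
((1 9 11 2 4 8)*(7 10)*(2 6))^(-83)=(1 9 11 6 2 4 8)(7 10)=[0, 9, 4, 3, 8, 5, 2, 10, 1, 11, 7, 6]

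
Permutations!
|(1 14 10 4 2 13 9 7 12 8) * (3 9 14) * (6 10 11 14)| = |(1 3 9 7 12 8)(2 13 6 10 4)(11 14)| = 30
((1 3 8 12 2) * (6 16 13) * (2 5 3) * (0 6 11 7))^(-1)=[7, 2, 1, 5, 4, 12, 0, 11, 3, 9, 10, 13, 8, 16, 14, 15, 6]=(0 7 11 13 16 6)(1 2)(3 5 12 8)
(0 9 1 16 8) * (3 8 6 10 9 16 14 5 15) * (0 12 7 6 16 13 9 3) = (16)(0 13 9 1 14 5 15)(3 8 12 7 6 10) = [13, 14, 2, 8, 4, 15, 10, 6, 12, 1, 3, 11, 7, 9, 5, 0, 16]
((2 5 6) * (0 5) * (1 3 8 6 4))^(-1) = (0 2 6 8 3 1 4 5) = [2, 4, 6, 1, 5, 0, 8, 7, 3]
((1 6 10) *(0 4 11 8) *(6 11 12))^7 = (0 8 11 1 10 6 12 4) = [8, 10, 2, 3, 0, 5, 12, 7, 11, 9, 6, 1, 4]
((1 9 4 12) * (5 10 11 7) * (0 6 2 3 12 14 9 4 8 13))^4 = (0 12 9 6 1 8 2 4 13 3 14) = [12, 8, 4, 14, 13, 5, 1, 7, 2, 6, 10, 11, 9, 3, 0]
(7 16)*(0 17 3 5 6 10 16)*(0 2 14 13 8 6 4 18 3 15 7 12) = [17, 1, 14, 5, 18, 4, 10, 2, 6, 9, 16, 11, 0, 8, 13, 7, 12, 15, 3] = (0 17 15 7 2 14 13 8 6 10 16 12)(3 5 4 18)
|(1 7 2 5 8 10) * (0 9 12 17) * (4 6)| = |(0 9 12 17)(1 7 2 5 8 10)(4 6)| = 12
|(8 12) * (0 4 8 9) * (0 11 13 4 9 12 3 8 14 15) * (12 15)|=|(0 9 11 13 4 14 12 15)(3 8)|=8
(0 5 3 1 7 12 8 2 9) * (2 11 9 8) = (0 5 3 1 7 12 2 8 11 9) = [5, 7, 8, 1, 4, 3, 6, 12, 11, 0, 10, 9, 2]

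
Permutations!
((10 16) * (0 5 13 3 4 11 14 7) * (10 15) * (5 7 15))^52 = (3 5 10 14 4 13 16 15 11) = [0, 1, 2, 5, 13, 10, 6, 7, 8, 9, 14, 3, 12, 16, 4, 11, 15]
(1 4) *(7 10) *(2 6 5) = (1 4)(2 6 5)(7 10) = [0, 4, 6, 3, 1, 2, 5, 10, 8, 9, 7]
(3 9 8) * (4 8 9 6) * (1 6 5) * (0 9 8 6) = [9, 0, 2, 5, 6, 1, 4, 7, 3, 8] = (0 9 8 3 5 1)(4 6)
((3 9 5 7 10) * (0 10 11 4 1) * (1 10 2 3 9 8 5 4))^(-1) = (0 1 11 7 5 8 3 2)(4 9 10) = [1, 11, 0, 2, 9, 8, 6, 5, 3, 10, 4, 7]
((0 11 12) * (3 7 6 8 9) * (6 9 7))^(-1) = (0 12 11)(3 9 7 8 6) = [12, 1, 2, 9, 4, 5, 3, 8, 6, 7, 10, 0, 11]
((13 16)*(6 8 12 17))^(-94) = (6 12)(8 17) = [0, 1, 2, 3, 4, 5, 12, 7, 17, 9, 10, 11, 6, 13, 14, 15, 16, 8]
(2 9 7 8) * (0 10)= (0 10)(2 9 7 8)= [10, 1, 9, 3, 4, 5, 6, 8, 2, 7, 0]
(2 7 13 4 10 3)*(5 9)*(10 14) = (2 7 13 4 14 10 3)(5 9) = [0, 1, 7, 2, 14, 9, 6, 13, 8, 5, 3, 11, 12, 4, 10]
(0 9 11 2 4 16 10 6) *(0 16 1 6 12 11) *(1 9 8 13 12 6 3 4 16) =(0 8 13 12 11 2 16 10 6 1 3 4 9) =[8, 3, 16, 4, 9, 5, 1, 7, 13, 0, 6, 2, 11, 12, 14, 15, 10]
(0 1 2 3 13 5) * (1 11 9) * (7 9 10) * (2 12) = (0 11 10 7 9 1 12 2 3 13 5) = [11, 12, 3, 13, 4, 0, 6, 9, 8, 1, 7, 10, 2, 5]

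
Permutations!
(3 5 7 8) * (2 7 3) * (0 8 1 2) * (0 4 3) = (0 8 4 3 5)(1 2 7) = [8, 2, 7, 5, 3, 0, 6, 1, 4]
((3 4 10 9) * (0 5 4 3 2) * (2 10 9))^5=(0 2 10 9 4 5)=[2, 1, 10, 3, 5, 0, 6, 7, 8, 4, 9]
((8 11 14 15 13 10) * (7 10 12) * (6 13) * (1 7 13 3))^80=[0, 3, 2, 6, 4, 5, 15, 1, 10, 9, 7, 8, 12, 13, 11, 14]=(1 3 6 15 14 11 8 10 7)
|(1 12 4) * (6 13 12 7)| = 6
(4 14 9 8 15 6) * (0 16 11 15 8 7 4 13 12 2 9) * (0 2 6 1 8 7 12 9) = (0 16 11 15 1 8 7 4 14 2)(6 13 9 12) = [16, 8, 0, 3, 14, 5, 13, 4, 7, 12, 10, 15, 6, 9, 2, 1, 11]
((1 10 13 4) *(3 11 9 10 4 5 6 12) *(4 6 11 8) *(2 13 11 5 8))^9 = [0, 6, 13, 2, 1, 5, 12, 7, 4, 9, 10, 11, 3, 8] = (1 6 12 3 2 13 8 4)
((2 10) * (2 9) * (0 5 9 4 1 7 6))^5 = [4, 9, 6, 3, 5, 1, 10, 2, 8, 7, 0] = (0 4 5 1 9 7 2 6 10)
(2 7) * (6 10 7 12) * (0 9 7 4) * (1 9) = (0 1 9 7 2 12 6 10 4) = [1, 9, 12, 3, 0, 5, 10, 2, 8, 7, 4, 11, 6]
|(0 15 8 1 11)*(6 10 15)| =|(0 6 10 15 8 1 11)| =7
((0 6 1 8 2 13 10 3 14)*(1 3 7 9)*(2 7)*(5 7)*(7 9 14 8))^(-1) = (0 14 7 1 9 5 8 3 6)(2 10 13) = [14, 9, 10, 6, 4, 8, 0, 1, 3, 5, 13, 11, 12, 2, 7]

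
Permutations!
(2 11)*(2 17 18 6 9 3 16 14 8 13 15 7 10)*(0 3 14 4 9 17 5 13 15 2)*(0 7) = (0 3 16 4 9 14 8 15)(2 11 5 13)(6 17 18)(7 10) = [3, 1, 11, 16, 9, 13, 17, 10, 15, 14, 7, 5, 12, 2, 8, 0, 4, 18, 6]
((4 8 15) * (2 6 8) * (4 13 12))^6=[0, 1, 4, 3, 12, 5, 2, 7, 6, 9, 10, 11, 13, 15, 14, 8]=(2 4 12 13 15 8 6)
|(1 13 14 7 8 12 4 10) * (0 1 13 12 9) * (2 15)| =|(0 1 12 4 10 13 14 7 8 9)(2 15)| =10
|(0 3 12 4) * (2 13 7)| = 12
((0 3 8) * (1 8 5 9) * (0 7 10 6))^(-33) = (0 9 7)(1 10 3)(5 8 6) = [9, 10, 2, 1, 4, 8, 5, 0, 6, 7, 3]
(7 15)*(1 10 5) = (1 10 5)(7 15) = [0, 10, 2, 3, 4, 1, 6, 15, 8, 9, 5, 11, 12, 13, 14, 7]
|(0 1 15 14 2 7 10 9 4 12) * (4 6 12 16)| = |(0 1 15 14 2 7 10 9 6 12)(4 16)| = 10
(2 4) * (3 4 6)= [0, 1, 6, 4, 2, 5, 3]= (2 6 3 4)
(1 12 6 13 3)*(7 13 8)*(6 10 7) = [0, 12, 2, 1, 4, 5, 8, 13, 6, 9, 7, 11, 10, 3] = (1 12 10 7 13 3)(6 8)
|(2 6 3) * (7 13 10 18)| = 12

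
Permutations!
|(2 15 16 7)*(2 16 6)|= |(2 15 6)(7 16)|= 6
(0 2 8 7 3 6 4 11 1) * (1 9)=(0 2 8 7 3 6 4 11 9 1)=[2, 0, 8, 6, 11, 5, 4, 3, 7, 1, 10, 9]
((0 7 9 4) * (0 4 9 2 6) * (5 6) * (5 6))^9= (9)(0 7 2 6)= [7, 1, 6, 3, 4, 5, 0, 2, 8, 9]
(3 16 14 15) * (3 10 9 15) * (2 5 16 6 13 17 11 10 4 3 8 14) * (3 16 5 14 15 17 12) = (2 14 8 15 4 16)(3 6 13 12)(9 17 11 10) = [0, 1, 14, 6, 16, 5, 13, 7, 15, 17, 9, 10, 3, 12, 8, 4, 2, 11]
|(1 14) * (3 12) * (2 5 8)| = 6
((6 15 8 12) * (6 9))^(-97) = [0, 1, 2, 3, 4, 5, 12, 7, 6, 8, 10, 11, 15, 13, 14, 9] = (6 12 15 9 8)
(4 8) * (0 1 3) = (0 1 3)(4 8) = [1, 3, 2, 0, 8, 5, 6, 7, 4]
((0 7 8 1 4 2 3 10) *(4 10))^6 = (0 7 8 1 10) = [7, 10, 2, 3, 4, 5, 6, 8, 1, 9, 0]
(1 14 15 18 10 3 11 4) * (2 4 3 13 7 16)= (1 14 15 18 10 13 7 16 2 4)(3 11)= [0, 14, 4, 11, 1, 5, 6, 16, 8, 9, 13, 3, 12, 7, 15, 18, 2, 17, 10]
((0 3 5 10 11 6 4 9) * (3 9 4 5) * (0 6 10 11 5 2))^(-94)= (0 6)(2 9)(5 10 11)= [6, 1, 9, 3, 4, 10, 0, 7, 8, 2, 11, 5]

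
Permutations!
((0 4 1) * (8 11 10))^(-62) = (0 4 1)(8 11 10) = [4, 0, 2, 3, 1, 5, 6, 7, 11, 9, 8, 10]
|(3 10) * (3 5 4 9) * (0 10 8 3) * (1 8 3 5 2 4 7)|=|(0 10 2 4 9)(1 8 5 7)|=20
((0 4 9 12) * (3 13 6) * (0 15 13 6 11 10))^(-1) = (0 10 11 13 15 12 9 4)(3 6) = [10, 1, 2, 6, 0, 5, 3, 7, 8, 4, 11, 13, 9, 15, 14, 12]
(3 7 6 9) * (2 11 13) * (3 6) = (2 11 13)(3 7)(6 9) = [0, 1, 11, 7, 4, 5, 9, 3, 8, 6, 10, 13, 12, 2]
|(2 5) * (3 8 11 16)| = 4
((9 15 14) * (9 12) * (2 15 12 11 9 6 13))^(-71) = (2 15 14 11 9 12 6 13) = [0, 1, 15, 3, 4, 5, 13, 7, 8, 12, 10, 9, 6, 2, 11, 14]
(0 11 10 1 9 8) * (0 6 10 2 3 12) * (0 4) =(0 11 2 3 12 4)(1 9 8 6 10) =[11, 9, 3, 12, 0, 5, 10, 7, 6, 8, 1, 2, 4]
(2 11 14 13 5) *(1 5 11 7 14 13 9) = [0, 5, 7, 3, 4, 2, 6, 14, 8, 1, 10, 13, 12, 11, 9] = (1 5 2 7 14 9)(11 13)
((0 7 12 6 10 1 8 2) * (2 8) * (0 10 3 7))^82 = (1 2 10)(3 12)(6 7) = [0, 2, 10, 12, 4, 5, 7, 6, 8, 9, 1, 11, 3]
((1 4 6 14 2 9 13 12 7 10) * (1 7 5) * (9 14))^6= (14)(1 5 12 13 9 6 4)= [0, 5, 2, 3, 1, 12, 4, 7, 8, 6, 10, 11, 13, 9, 14]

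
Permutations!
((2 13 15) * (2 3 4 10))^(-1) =[0, 1, 10, 15, 3, 5, 6, 7, 8, 9, 4, 11, 12, 2, 14, 13] =(2 10 4 3 15 13)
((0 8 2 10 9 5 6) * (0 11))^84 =(0 9)(2 6)(5 8)(10 11) =[9, 1, 6, 3, 4, 8, 2, 7, 5, 0, 11, 10]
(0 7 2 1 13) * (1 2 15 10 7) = (0 1 13)(7 15 10) = [1, 13, 2, 3, 4, 5, 6, 15, 8, 9, 7, 11, 12, 0, 14, 10]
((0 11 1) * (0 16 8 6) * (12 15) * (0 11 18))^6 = (18)(1 16 8 6 11) = [0, 16, 2, 3, 4, 5, 11, 7, 6, 9, 10, 1, 12, 13, 14, 15, 8, 17, 18]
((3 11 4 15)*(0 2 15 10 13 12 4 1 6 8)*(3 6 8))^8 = (15) = [0, 1, 2, 3, 4, 5, 6, 7, 8, 9, 10, 11, 12, 13, 14, 15]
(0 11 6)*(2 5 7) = (0 11 6)(2 5 7) = [11, 1, 5, 3, 4, 7, 0, 2, 8, 9, 10, 6]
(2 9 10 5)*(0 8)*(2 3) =(0 8)(2 9 10 5 3) =[8, 1, 9, 2, 4, 3, 6, 7, 0, 10, 5]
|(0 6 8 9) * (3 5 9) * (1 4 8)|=8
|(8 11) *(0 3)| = |(0 3)(8 11)| = 2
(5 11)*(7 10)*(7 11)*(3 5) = (3 5 7 10 11) = [0, 1, 2, 5, 4, 7, 6, 10, 8, 9, 11, 3]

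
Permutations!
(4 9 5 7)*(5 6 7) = (4 9 6 7) = [0, 1, 2, 3, 9, 5, 7, 4, 8, 6]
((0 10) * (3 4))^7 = (0 10)(3 4) = [10, 1, 2, 4, 3, 5, 6, 7, 8, 9, 0]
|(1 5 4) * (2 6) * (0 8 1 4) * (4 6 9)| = 4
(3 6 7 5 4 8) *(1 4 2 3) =[0, 4, 3, 6, 8, 2, 7, 5, 1] =(1 4 8)(2 3 6 7 5)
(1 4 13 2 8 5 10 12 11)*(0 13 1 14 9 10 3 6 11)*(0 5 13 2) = (0 2 8 13)(1 4)(3 6 11 14 9 10 12 5) = [2, 4, 8, 6, 1, 3, 11, 7, 13, 10, 12, 14, 5, 0, 9]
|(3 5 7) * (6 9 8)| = 3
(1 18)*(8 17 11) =(1 18)(8 17 11) =[0, 18, 2, 3, 4, 5, 6, 7, 17, 9, 10, 8, 12, 13, 14, 15, 16, 11, 1]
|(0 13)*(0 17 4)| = 4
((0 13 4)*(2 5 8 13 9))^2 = [2, 1, 8, 3, 9, 13, 6, 7, 4, 5, 10, 11, 12, 0] = (0 2 8 4 9 5 13)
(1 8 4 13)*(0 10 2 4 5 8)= (0 10 2 4 13 1)(5 8)= [10, 0, 4, 3, 13, 8, 6, 7, 5, 9, 2, 11, 12, 1]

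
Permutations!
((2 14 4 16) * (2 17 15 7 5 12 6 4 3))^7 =(2 14 3)(4 6 12 5 7 15 17 16) =[0, 1, 14, 2, 6, 7, 12, 15, 8, 9, 10, 11, 5, 13, 3, 17, 4, 16]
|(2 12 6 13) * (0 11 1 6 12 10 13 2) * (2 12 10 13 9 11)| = 6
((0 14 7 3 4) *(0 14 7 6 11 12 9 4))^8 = (0 3 7)(4 6 12)(9 14 11) = [3, 1, 2, 7, 6, 5, 12, 0, 8, 14, 10, 9, 4, 13, 11]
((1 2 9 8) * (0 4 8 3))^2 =(0 8 2 3 4 1 9) =[8, 9, 3, 4, 1, 5, 6, 7, 2, 0]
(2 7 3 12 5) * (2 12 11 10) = [0, 1, 7, 11, 4, 12, 6, 3, 8, 9, 2, 10, 5] = (2 7 3 11 10)(5 12)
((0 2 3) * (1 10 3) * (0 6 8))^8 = (0 2 1 10 3 6 8) = [2, 10, 1, 6, 4, 5, 8, 7, 0, 9, 3]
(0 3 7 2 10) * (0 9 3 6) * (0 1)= (0 6 1)(2 10 9 3 7)= [6, 0, 10, 7, 4, 5, 1, 2, 8, 3, 9]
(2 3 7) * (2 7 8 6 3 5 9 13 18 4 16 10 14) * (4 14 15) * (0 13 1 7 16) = [13, 7, 5, 8, 0, 9, 3, 16, 6, 1, 15, 11, 12, 18, 2, 4, 10, 17, 14] = (0 13 18 14 2 5 9 1 7 16 10 15 4)(3 8 6)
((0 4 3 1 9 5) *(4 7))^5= (0 9 3 7 5 1 4)= [9, 4, 2, 7, 0, 1, 6, 5, 8, 3]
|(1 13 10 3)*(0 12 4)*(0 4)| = 4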